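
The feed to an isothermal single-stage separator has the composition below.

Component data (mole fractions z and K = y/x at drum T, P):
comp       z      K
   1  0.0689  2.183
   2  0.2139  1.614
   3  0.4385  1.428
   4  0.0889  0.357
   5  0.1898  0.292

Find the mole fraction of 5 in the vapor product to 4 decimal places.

Material balance + equilibrium reduce to Σ zᵢ(Kᵢ−1)/(1+ψ(Kᵢ−1)) = 0.
Feasibility: ΣzᵢKᵢ = 1.2090, Σzᵢ/Kᵢ = 1.3702 — both > 1, two phases present.
Newton iteration, ψ⁰ = 0.5:
  ψ = 0.5000: g = 0.01403, g' = -0.4476 → ψ = 0.5313
  ψ = 0.5313: g = -0.00026, g' = -0.4648 → ψ = 0.5308
Converged at ψ = 0.5308.
Compositions from xᵢ = zᵢ/(1+ψ(Kᵢ−1)), yᵢ = Kᵢxᵢ:
  1: x = 0.0423, y = 0.0924
  2: x = 0.1613, y = 0.2604
  3: x = 0.3573, y = 0.5103
  4: x = 0.1350, y = 0.0482
  5: x = 0.3041, y = 0.0888

y_5 = 0.0888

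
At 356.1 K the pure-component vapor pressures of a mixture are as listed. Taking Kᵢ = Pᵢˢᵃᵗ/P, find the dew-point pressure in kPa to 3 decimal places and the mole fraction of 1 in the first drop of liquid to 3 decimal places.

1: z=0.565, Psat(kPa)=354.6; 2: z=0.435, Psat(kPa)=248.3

At the dew point ψ → 1, so Σzᵢ/Kᵢ = 1 with Kᵢ = Pᵢˢᵃᵗ/P ⇒ 1/P = Σzᵢ/Pᵢˢᵃᵗ.
1/P = 0.565/354.6 + 0.435/248.3 = 0.003345 ⇒ P = 298.931 kPa
xᵢ = zᵢP/Pᵢˢᵃᵗ ⇒ x_1 = 0.565·298.931/354.6 = 0.476

Pdew = 298.931 kPa, x_1 = 0.476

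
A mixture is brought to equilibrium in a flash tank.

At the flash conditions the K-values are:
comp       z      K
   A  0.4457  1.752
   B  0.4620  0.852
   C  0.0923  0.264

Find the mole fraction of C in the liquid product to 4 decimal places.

x_C = 0.1932

Let β = V/F and solve Σ zᵢ(Kᵢ−1)/(1+β(Kᵢ−1)) = 0.
g(0) = ΣzᵢKᵢ − 1 = 0.1989 and g(1) = 1 − Σzᵢ/Kᵢ = -0.1463, so a root lies in (0, 1).
Newton iteration, β⁰ = 0.6:
  β = 0.6000: g = 0.03426, g' = -0.2922 → β = 0.7172
  β = 0.7172: g = -0.00266, g' = -0.3434 → β = 0.7095
  β = 0.7095: g = -0.00002, g' = -0.3388 → β = 0.7094
Converged at β = 0.7094.
Compositions from xᵢ = zᵢ/(1+β(Kᵢ−1)), yᵢ = Kᵢxᵢ:
  A: x = 0.2906, y = 0.5092
  B: x = 0.5162, y = 0.4398
  C: x = 0.1932, y = 0.0510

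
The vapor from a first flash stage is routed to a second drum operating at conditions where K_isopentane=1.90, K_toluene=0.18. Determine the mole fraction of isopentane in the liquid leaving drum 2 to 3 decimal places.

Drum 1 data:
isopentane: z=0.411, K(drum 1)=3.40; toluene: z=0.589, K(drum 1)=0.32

x_isopentane (drum 2) = 0.477

Drum 1:
Material balance + equilibrium reduce to Σ zᵢ(Kᵢ−1)/(1+ψ₁(Kᵢ−1)) = 0.
g(0) = ΣzᵢKᵢ − 1 = 0.586 and g(1) = 1 − Σzᵢ/Kᵢ = -0.962, so a root lies in (0, 1).
Newton iteration, ψ₁⁰ = 0.5:
  ψ₁ = 0.500: g = -0.1585, g' = -1.114 → ψ₁ = 0.358
  ψ₁ = 0.358: g = 0.0014, g' = -1.161 → ψ₁ = 0.359
Converged at ψ₁ = 0.359.
Drum-1 compositions:
  isopentane: x = 0.221, y = 0.751
  toluene: x = 0.779, y = 0.249
Drum-2 feed = drum-1 vapor: z₂ = (0.7506, 0.2494).
Drum 2:
Material balance + equilibrium reduce to Σ zᵢ(Kᵢ−1)/(1+ψ₂(Kᵢ−1)) = 0.
Check two-phase: ΣzᵢKᵢ = 1.471 > 1 and Σzᵢ/Kᵢ = 1.780 > 1, so g(0) = 0.471 > 0 and g(1) = -0.780 < 0.
Binary case is linear: z₁(K₁−1)(1+ψ₂(K₂−1)) + z₂(K₂−1)(1+ψ₂(K₁−1)) = 0
⇒ ψ₂ = [z₁(K₁−1)+z₂(K₂−1)] / [−(K₁−1)(K₂−1)] = 0.4711/0.7380 = 0.638
  isopentane: x = 0.477, y = 0.906
  toluene: x = 0.523, y = 0.094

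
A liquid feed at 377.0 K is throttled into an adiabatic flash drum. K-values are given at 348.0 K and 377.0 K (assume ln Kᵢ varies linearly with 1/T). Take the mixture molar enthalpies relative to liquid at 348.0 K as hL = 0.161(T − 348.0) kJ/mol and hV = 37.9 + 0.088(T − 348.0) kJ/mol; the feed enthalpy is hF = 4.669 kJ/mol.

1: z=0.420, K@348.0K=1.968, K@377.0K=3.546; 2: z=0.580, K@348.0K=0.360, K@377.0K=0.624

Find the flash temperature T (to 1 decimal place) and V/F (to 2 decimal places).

T = 349.8 K, V/F = 0.12

Adiabatic flash: solve Rachford–Rice at each trial T, then check hF = ψ·hV(T) + (1−ψ)·hL(T).
  T = 348.0 K: K = (1.968, 0.360), RR gives ψ = 0.057, H_out = 2.163 kJ/mol
  T = 377.0 K: K = (3.546, 0.624), RR gives ψ = 0.889, H_out = 36.488 kJ/mol
  T = 362.5 K: K = (2.673, 0.479), RR gives ψ = 0.460, H_out = 19.273 kJ/mol
  T = 355.2 K: K = (2.298, 0.416), RR gives ψ = 0.273, H_out = 11.349 kJ/mol
  T = 351.6 K: K = (2.128, 0.387), RR gives ψ = 0.172, H_out = 7.037 kJ/mol
  T = 349.8 K: K = (2.047, 0.373), RR gives ψ = 0.116, H_out = 4.688 kJ/mol
Linear interpolation between T = 348.0 (H_out = 2.163) and T = 349.8 (H_out = 4.688) on hF = 4.669 gives T ≈ 349.8 K, at which ψ = 0.12.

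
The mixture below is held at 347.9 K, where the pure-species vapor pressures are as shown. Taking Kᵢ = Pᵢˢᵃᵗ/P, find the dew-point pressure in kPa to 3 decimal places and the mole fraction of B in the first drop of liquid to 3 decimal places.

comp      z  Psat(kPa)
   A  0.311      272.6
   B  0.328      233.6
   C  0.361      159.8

At the dew point ψ → 1, so Σzᵢ/Kᵢ = 1 with Kᵢ = Pᵢˢᵃᵗ/P ⇒ 1/P = Σzᵢ/Pᵢˢᵃᵗ.
1/P = 0.311/272.6 + 0.328/233.6 + 0.361/159.8 = 0.004804 ⇒ P = 208.158 kPa
xᵢ = zᵢP/Pᵢˢᵃᵗ ⇒ x_B = 0.328·208.158/233.6 = 0.292

Pdew = 208.158 kPa, x_B = 0.292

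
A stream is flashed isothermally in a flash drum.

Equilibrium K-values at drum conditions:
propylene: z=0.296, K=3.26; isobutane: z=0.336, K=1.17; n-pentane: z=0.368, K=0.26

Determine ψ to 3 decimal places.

ψ = 0.422

Rachford–Rice: g(ψ) = Σ zᵢ(Kᵢ−1)/(1+ψ(Kᵢ−1)) = 0.
g(0) = ΣzᵢKᵢ − 1 = 0.454 and g(1) = 1 − Σzᵢ/Kᵢ = -0.793, so a root lies in (0, 1).
Iterate (Newton) starting at ψ = 0.5:
  ψ = 0.500: g = -0.0655, g' = -0.849 → ψ = 0.423
  ψ = 0.423: g = -0.0010, g' = -0.831 → ψ = 0.422
Converged at ψ = 0.422.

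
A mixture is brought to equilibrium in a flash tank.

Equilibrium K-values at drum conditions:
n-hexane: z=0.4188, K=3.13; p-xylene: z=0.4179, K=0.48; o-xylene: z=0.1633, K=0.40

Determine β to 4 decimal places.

Material balance + equilibrium reduce to Σ zᵢ(Kᵢ−1)/(1+β(Kᵢ−1)) = 0.
Check two-phase: ΣzᵢKᵢ = 1.5768 > 1 and Σzᵢ/Kᵢ = 1.4127 > 1, so g(0) = 0.5768 > 0 and g(1) = -0.4127 < 0.
Iterate (Newton) starting at β = 0.45:
  β = 0.4500: g = 0.03756, g' = -0.7983 → β = 0.4971
  β = 0.4971: g = 0.00063, g' = -0.7732 → β = 0.4979
Converged at β = 0.4979.

β = 0.4979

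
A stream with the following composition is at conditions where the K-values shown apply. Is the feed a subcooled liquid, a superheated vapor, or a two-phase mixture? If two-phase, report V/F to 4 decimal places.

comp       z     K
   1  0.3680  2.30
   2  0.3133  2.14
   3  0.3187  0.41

two-phase, V/F = 0.8943

ΣzᵢKᵢ = 1.6475; Σzᵢ/Kᵢ = 1.0837.
Both exceed 1, so a two-phase solution exists.
Newton iteration, ψ⁰ = 0.5:
  ψ = 0.5000: g = 0.25072, g' = -0.6168 → ψ = 0.9065
  ψ = 0.9065: g = -0.00895, g' = -0.7422 → ψ = 0.8944
  ψ = 0.8944: g = -0.00007, g' = -0.7301 → ψ = 0.8943
Converged at ψ = 0.8943.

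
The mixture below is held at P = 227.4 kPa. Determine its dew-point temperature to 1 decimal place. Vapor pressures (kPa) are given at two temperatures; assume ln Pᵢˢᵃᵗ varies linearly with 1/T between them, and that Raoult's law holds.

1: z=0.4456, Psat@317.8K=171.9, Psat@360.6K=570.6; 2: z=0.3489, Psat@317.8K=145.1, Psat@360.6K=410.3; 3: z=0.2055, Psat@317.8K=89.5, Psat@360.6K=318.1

Dew-point temperature: Σzᵢ·P/Pᵢˢᵃᵗ(T) = 1. Interpolate ln Pᵢˢᵃᵗ = aᵢ + bᵢ/T.
  T = 317.8 K: ΣzᵢP/Pᵢˢᵃᵗ = 1.6584
  T = 360.6 K: ΣzᵢP/Pᵢˢᵃᵗ = 0.5179
  T = 339.2 K: ΣzᵢP/Pᵢˢᵃᵗ = 0.8923
  T = 328.5 K: ΣzᵢP/Pᵢˢᵃᵗ = 1.2039
  T = 333.9 K: ΣzᵢP/Pᵢˢᵃᵗ = 1.0324
  T = 336.5 K: ΣzᵢP/Pᵢˢᵃᵗ = 0.9606
  T = 335.2 K: ΣzᵢP/Pᵢˢᵃᵗ = 0.9957
Interpolating between 333.9 K and 335.2 K gives T ≈ 335.0 K.

T = 335.0 K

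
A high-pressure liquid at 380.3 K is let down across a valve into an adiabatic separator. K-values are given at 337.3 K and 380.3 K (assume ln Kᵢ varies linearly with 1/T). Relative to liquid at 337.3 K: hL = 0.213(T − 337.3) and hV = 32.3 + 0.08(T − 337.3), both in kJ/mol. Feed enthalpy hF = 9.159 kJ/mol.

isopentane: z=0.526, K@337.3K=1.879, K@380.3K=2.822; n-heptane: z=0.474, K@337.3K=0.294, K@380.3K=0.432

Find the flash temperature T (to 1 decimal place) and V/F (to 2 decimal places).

T = 341.2 K, V/F = 0.26

Adiabatic flash: solve Rachford–Rice at each trial T, then check hF = ψ·hV(T) + (1−ψ)·hL(T).
  T = 337.3 K: K = (1.879, 0.294), RR gives ψ = 0.206, H_out = 6.647 kJ/mol
  T = 380.3 K: K = (2.822, 0.432), RR gives ψ = 0.666, H_out = 26.859 kJ/mol
  T = 358.8 K: K = (2.331, 0.361), RR gives ψ = 0.466, H_out = 18.311 kJ/mol
  T = 348.1 K: K = (2.101, 0.327), RR gives ψ = 0.351, H_out = 13.124 kJ/mol
  T = 342.7 K: K = (1.989, 0.310), RR gives ψ = 0.283, H_out = 10.090 kJ/mol
  T = 340.0 K: K = (1.933, 0.302), RR gives ψ = 0.246, H_out = 8.428 kJ/mol
  T = 341.4 K: K = (1.962, 0.306), RR gives ψ = 0.265, H_out = 9.303 kJ/mol
Linear interpolation between T = 340.0 (H_out = 8.428) and T = 341.4 (H_out = 9.303) on hF = 9.159 gives T ≈ 341.2 K, at which ψ = 0.26.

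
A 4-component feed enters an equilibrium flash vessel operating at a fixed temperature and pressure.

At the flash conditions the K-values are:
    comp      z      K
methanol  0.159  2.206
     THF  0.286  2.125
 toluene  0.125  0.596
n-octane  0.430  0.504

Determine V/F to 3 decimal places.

V/F = 0.454

Rachford–Rice: g(V/F) = Σ zᵢ(Kᵢ−1)/(1+V/F(Kᵢ−1)) = 0.
g(0) = ΣzᵢKᵢ − 1 = 0.250 and g(1) = 1 − Σzᵢ/Kᵢ = -0.270, so a root lies in (0, 1).
Newton iteration, V/F⁰ = 0.5:
  V/F = 0.500: g = -0.0214, g' = -0.457 → V/F = 0.453
  V/F = 0.453: g = 0.0001, g' = -0.462 → V/F = 0.454
Converged at V/F = 0.454.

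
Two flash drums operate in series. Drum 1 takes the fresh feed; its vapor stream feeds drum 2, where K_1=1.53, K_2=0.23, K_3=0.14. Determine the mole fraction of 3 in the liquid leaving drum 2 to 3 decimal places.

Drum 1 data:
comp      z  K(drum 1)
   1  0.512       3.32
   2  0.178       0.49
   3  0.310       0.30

x_3 (drum 2) = 0.224

Drum 1:
Material balance + equilibrium reduce to Σ zᵢ(Kᵢ−1)/(1+ψ₁(Kᵢ−1)) = 0.
Feasibility: ΣzᵢKᵢ = 1.880, Σzᵢ/Kᵢ = 1.551 — both > 1, two phases present.
Newton iteration, ψ₁⁰ = 0.62:
  ψ₁ = 0.620: g = -0.0290, g' = -1.037 → ψ₁ = 0.592
Converged at ψ₁ = 0.592.
Drum-1 compositions:
  1: x = 0.216, y = 0.716
  2: x = 0.255, y = 0.125
  3: x = 0.529, y = 0.159
Drum-2 feed = drum-1 vapor: z₂ = (0.7163, 0.1249, 0.1588).
Drum 2:
Material balance + equilibrium reduce to Σ zᵢ(Kᵢ−1)/(1+ψ₂(Kᵢ−1)) = 0.
Feasibility: ΣzᵢKᵢ = 1.147, Σzᵢ/Kᵢ = 2.146 — both > 1, two phases present.
Newton iteration, ψ₂⁰ = 0.5:
  ψ₂ = 0.500: g = -0.0959, g' = -0.683 → ψ₂ = 0.360
  ψ₂ = 0.360: g = -0.0119, g' = -0.530 → ψ₂ = 0.337
Converged at ψ₂ = 0.337.
  1: x = 0.608, y = 0.930
  2: x = 0.169, y = 0.039
  3: x = 0.224, y = 0.031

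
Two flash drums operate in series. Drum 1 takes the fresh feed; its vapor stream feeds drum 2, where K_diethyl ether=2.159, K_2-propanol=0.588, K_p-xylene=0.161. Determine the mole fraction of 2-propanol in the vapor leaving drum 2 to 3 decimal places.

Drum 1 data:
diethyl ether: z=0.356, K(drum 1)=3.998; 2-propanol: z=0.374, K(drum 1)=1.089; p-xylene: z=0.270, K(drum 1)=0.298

y_2-propanol (drum 2) = 0.264

Drum 1:
Material balance + equilibrium reduce to Σ zᵢ(Kᵢ−1)/(1+ψ₁(Kᵢ−1)) = 0.
g(0) = ΣzᵢKᵢ − 1 = 0.911 and g(1) = 1 − Σzᵢ/Kᵢ = -0.339, so a root lies in (0, 1).
Newton iteration, ψ₁⁰ = 0.5:
  ψ₁ = 0.500: g = 0.1669, g' = -0.831 → ψ₁ = 0.701
  ψ₁ = 0.701: g = 0.0024, g' = -0.851 → ψ₁ = 0.704
Converged at ψ₁ = 0.704.
Drum-1 compositions:
  diethyl ether: x = 0.114, y = 0.458
  2-propanol: x = 0.352, y = 0.383
  p-xylene: x = 0.534, y = 0.159
Drum-2 feed = drum-1 vapor: z₂ = (0.4577, 0.3833, 0.1590).
Drum 2:
Let ψ₂ = V/F and solve Σ zᵢ(Kᵢ−1)/(1+ψ₂(Kᵢ−1)) = 0.
Feasibility: ΣzᵢKᵢ = 1.239, Σzᵢ/Kᵢ = 1.851 — both > 1, two phases present.
Newton–Raphson from ψ₂ = 0.4:
  ψ₂ = 0.400: g = -0.0274, g' = -0.634 → ψ₂ = 0.357
  ψ₂ = 0.357: g = -0.0002, g' = -0.625 → ψ₂ = 0.356
Converged at ψ₂ = 0.356.
  diethyl ether: x = 0.324, y = 0.699
  2-propanol: x = 0.449, y = 0.264
  p-xylene: x = 0.227, y = 0.037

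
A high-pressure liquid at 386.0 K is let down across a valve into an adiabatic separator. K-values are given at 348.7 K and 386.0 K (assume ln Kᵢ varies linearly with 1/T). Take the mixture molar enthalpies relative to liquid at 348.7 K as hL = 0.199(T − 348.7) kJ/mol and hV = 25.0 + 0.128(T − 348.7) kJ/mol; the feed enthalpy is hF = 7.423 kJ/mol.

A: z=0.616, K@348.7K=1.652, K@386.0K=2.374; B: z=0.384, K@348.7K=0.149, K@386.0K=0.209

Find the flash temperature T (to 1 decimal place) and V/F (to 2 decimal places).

T = 356.0 K, V/F = 0.24

Adiabatic flash: solve Rachford–Rice at each trial T, then check hF = ψ·hV(T) + (1−ψ)·hL(T).
  T = 348.7 K: K = (1.652, 0.149), RR gives ψ = 0.135, H_out = 3.372 kJ/mol
  T = 386.0 K: K = (2.374, 0.209), RR gives ψ = 0.499, H_out = 18.583 kJ/mol
  T = 367.4 K: K = (2.000, 0.178), RR gives ψ = 0.365, H_out = 12.369 kJ/mol
  T = 358.0 K: K = (1.821, 0.163), RR gives ψ = 0.268, H_out = 8.386 kJ/mol
  T = 353.4 K: K = (1.737, 0.156), RR gives ψ = 0.209, H_out = 6.080 kJ/mol
  T = 355.7 K: K = (1.779, 0.160), RR gives ψ = 0.240, H_out = 7.269 kJ/mol
Linear interpolation between T = 355.7 (H_out = 7.269) and T = 358.0 (H_out = 8.386) on hF = 7.423 gives T ≈ 356.0 K, at which ψ = 0.24.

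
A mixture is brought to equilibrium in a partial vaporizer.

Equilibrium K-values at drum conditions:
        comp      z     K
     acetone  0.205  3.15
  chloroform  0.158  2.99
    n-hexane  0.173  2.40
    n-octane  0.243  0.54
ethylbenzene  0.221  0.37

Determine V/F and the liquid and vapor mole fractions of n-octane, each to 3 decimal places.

Material balance + equilibrium reduce to Σ zᵢ(Kᵢ−1)/(1+V/F(Kᵢ−1)) = 0.
Check two-phase: ΣzᵢKᵢ = 1.746 > 1 and Σzᵢ/Kᵢ = 1.237 > 1, so g(0) = 0.746 > 0 and g(1) = -0.237 < 0.
Iterate (Newton) starting at V/F = 0.69:
  V/F = 0.690: g = 0.0231, g' = -0.737 → V/F = 0.721
Converged at V/F = 0.721.
Compositions from xᵢ = zᵢ/(1+V/F(Kᵢ−1)), yᵢ = Kᵢxᵢ:
  acetone: x = 0.080, y = 0.253
  chloroform: x = 0.065, y = 0.194
  n-hexane: x = 0.086, y = 0.207
  n-octane: x = 0.364, y = 0.196
  ethylbenzene: x = 0.405, y = 0.150

V/F = 0.721, x_n-octane = 0.364, y_n-octane = 0.196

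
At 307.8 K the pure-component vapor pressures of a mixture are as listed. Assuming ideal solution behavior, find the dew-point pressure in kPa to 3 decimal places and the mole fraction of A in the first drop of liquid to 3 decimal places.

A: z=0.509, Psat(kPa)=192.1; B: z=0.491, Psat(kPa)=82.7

At the dew point ψ → 1, so Σzᵢ/Kᵢ = 1 with Kᵢ = Pᵢˢᵃᵗ/P ⇒ 1/P = Σzᵢ/Pᵢˢᵃᵗ.
1/P = 0.509/192.1 + 0.491/82.7 = 0.008587 ⇒ P = 116.458 kPa
xᵢ = zᵢP/Pᵢˢᵃᵗ ⇒ x_A = 0.509·116.458/192.1 = 0.309

Pdew = 116.458 kPa, x_A = 0.309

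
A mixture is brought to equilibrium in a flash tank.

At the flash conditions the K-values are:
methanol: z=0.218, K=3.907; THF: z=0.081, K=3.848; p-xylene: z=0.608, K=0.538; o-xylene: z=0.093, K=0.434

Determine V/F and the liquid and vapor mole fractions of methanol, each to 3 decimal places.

Material balance + equilibrium reduce to Σ zᵢ(Kᵢ−1)/(1+V/F(Kᵢ−1)) = 0.
Feasibility: ΣzᵢKᵢ = 1.531, Σzᵢ/Kᵢ = 1.421 — both > 1, two phases present.
Newton–Raphson from V/F = 0.32:
  V/F = 0.320: g = 0.0551, g' = -0.897 → V/F = 0.381
  V/F = 0.381: g = 0.0030, g' = -0.805 → V/F = 0.385
Converged at V/F = 0.385.
Compositions from xᵢ = zᵢ/(1+V/F(Kᵢ−1)), yᵢ = Kᵢxᵢ:
  methanol: x = 0.103, y = 0.402
  THF: x = 0.039, y = 0.149
  p-xylene: x = 0.740, y = 0.398
  o-xylene: x = 0.119, y = 0.052

V/F = 0.385, x_methanol = 0.103, y_methanol = 0.402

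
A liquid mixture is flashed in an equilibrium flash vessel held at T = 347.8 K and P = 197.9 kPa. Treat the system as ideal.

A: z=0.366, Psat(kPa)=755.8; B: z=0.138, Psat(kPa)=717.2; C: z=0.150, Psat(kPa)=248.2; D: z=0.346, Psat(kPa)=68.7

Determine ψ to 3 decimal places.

Raoult's law: Kᵢ = Pᵢˢᵃᵗ/P = Pᵢˢᵃᵗ/197.9.
  K_A = 755.8/197.9 = 3.81910, K_B = 717.2/197.9 = 3.62405, K_C = 248.2/197.9 = 1.25417, K_D = 68.7/197.9 = 0.34715
Let ψ = V/F and solve Σ zᵢ(Kᵢ−1)/(1+ψ(Kᵢ−1)) = 0.
Check two-phase: ΣzᵢKᵢ = 2.206 > 1 and Σzᵢ/Kᵢ = 1.250 > 1, so g(0) = 1.206 > 0 and g(1) = -0.250 < 0.
Newton iteration, ψ⁰ = 0.5:
  ψ = 0.500: g = 0.2833, g' = -1.011 → ψ = 0.780
  ψ = 0.780: g = 0.0128, g' = -1.006 → ψ = 0.793
Converged at ψ = 0.793.

ψ = 0.793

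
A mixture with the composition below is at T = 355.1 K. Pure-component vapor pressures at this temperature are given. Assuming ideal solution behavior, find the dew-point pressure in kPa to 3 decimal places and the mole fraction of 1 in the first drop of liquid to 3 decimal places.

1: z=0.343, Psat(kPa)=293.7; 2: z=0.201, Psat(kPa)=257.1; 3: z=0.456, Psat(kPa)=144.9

Pdew = 196.207 kPa, x_1 = 0.229

At the dew point ψ → 1, so Σzᵢ/Kᵢ = 1 with Kᵢ = Pᵢˢᵃᵗ/P ⇒ 1/P = Σzᵢ/Pᵢˢᵃᵗ.
1/P = 0.343/293.7 + 0.201/257.1 + 0.456/144.9 = 0.005097 ⇒ P = 196.207 kPa
xᵢ = zᵢP/Pᵢˢᵃᵗ ⇒ x_1 = 0.343·196.207/293.7 = 0.229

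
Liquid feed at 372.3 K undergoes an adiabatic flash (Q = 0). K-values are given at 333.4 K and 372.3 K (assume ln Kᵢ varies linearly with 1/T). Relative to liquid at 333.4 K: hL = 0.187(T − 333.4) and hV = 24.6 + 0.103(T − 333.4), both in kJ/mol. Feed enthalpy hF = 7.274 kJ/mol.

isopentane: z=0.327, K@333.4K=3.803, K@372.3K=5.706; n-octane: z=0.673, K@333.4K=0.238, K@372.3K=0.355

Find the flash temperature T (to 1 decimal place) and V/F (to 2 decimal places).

T = 342.4 K, V/F = 0.23

Adiabatic flash: solve Rachford–Rice at each trial T, then check hF = ψ·hV(T) + (1−ψ)·hL(T).
  T = 333.4 K: K = (3.803, 0.238), RR gives ψ = 0.189, H_out = 4.650 kJ/mol
  T = 372.3 K: K = (5.706, 0.355), RR gives ψ = 0.364, H_out = 15.039 kJ/mol
  T = 352.9 K: K = (4.713, 0.294), RR gives ψ = 0.282, H_out = 10.121 kJ/mol
  T = 343.1 K: K = (4.244, 0.265), RR gives ψ = 0.238, H_out = 7.465 kJ/mol
  T = 338.2 K: K = (4.018, 0.251), RR gives ψ = 0.214, H_out = 6.071 kJ/mol
  T = 340.6 K: K = (4.128, 0.258), RR gives ψ = 0.226, H_out = 6.760 kJ/mol
  T = 341.9 K: K = (4.188, 0.262), RR gives ψ = 0.232, H_out = 7.128 kJ/mol
Linear interpolation between T = 341.9 (H_out = 7.128) and T = 343.1 (H_out = 7.465) on hF = 7.274 gives T ≈ 342.4 K, at which ψ = 0.23.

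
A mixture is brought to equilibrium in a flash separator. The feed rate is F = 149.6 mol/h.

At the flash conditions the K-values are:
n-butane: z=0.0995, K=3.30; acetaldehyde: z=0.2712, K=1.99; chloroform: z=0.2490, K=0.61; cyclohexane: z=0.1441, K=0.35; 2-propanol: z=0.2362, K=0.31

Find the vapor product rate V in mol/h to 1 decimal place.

Rachford–Rice: g(ψ) = Σ zᵢ(Kᵢ−1)/(1+ψ(Kᵢ−1)) = 0.
g(0) = ΣzᵢKᵢ − 1 = 0.1436 and g(1) = 1 − Σzᵢ/Kᵢ = -0.7483, so a root lies in (0, 1).
Newton–Raphson from ψ = 0.5:
  ψ = 0.5000: g = -0.22219, g' = -0.6870 → ψ = 0.1766
  ψ = 0.1766: g = -0.00440, g' = -0.7260 → ψ = 0.1705
Converged at ψ = 0.1705.
Then V = ψ·F = 0.1705·149.6 = 25.5 mol/h and L = F − V = 124.1 mol/h.

V = 25.5 mol/h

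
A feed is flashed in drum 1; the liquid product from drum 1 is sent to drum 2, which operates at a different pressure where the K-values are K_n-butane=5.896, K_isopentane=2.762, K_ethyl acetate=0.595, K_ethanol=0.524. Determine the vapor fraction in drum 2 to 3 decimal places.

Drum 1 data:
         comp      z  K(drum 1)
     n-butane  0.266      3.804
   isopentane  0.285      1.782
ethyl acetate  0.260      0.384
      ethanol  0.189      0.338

V/F (drum 2) = 0.409

Drum 1:
Material balance + equilibrium reduce to Σ zᵢ(Kᵢ−1)/(1+ψ₁(Kᵢ−1)) = 0.
Check two-phase: ΣzᵢKᵢ = 1.683 > 1 and Σzᵢ/Kᵢ = 1.466 > 1, so g(0) = 0.683 > 0 and g(1) = -0.466 < 0.
Iterate (Newton) starting at ψ₁ = 0.49:
  ψ₁ = 0.490: g = 0.0607, g' = -0.846 → ψ₁ = 0.562
Converged at ψ₁ = 0.562.
Drum-1 compositions:
  n-butane: x = 0.103, y = 0.393
  isopentane: x = 0.198, y = 0.353
  ethyl acetate: x = 0.398, y = 0.153
  ethanol: x = 0.301, y = 0.102
Drum-2 feed = drum-1 liquid: z₂ = (0.1032, 0.1980, 0.3977, 0.3010).
Drum 2:
Material balance + equilibrium reduce to Σ zᵢ(Kᵢ−1)/(1+ψ₂(Kᵢ−1)) = 0.
Feasibility: ΣzᵢKᵢ = 1.550, Σzᵢ/Kᵢ = 1.332 — both > 1, two phases present.
Iterate (Newton) starting at ψ₂ = 0.44:
  ψ₂ = 0.440: g = -0.0205, g' = -0.649 → ψ₂ = 0.408
  ψ₂ = 0.408: g = 0.0005, g' = -0.682 → ψ₂ = 0.409
Converged at ψ₂ = 0.409.
  n-butane: x = 0.034, y = 0.203
  isopentane: x = 0.115, y = 0.318
  ethyl acetate: x = 0.477, y = 0.284
  ethanol: x = 0.374, y = 0.196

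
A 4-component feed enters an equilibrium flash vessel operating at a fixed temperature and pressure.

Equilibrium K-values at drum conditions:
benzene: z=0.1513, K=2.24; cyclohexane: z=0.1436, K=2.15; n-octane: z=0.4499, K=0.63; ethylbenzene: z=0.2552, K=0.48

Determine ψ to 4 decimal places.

Rachford–Rice: g(ψ) = Σ zᵢ(Kᵢ−1)/(1+ψ(Kᵢ−1)) = 0.
Feasibility: ΣzᵢKᵢ = 1.0536, Σzᵢ/Kᵢ = 1.3801 — both > 1, two phases present.
Newton iteration, ψ⁰ = 0.31:
  ψ = 0.3100: g = -0.08898, g' = -0.4013 → ψ = 0.0882
  ψ = 0.0882: g = 0.00786, g' = -0.4872 → ψ = 0.1044
  ψ = 0.1044: g = 0.00008, g' = -0.4775 → ψ = 0.1046
Converged at ψ = 0.1046.

ψ = 0.1046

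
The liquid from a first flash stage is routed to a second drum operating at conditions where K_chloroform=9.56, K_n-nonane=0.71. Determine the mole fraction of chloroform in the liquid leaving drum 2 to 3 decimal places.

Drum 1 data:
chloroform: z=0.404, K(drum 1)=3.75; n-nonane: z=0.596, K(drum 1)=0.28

x_chloroform (drum 2) = 0.033

Drum 1:
Let ψ₁ = V/F and solve Σ zᵢ(Kᵢ−1)/(1+ψ₁(Kᵢ−1)) = 0.
Feasibility: ΣzᵢKᵢ = 1.682, Σzᵢ/Kᵢ = 2.236 — both > 1, two phases present.
Newton–Raphson from ψ₁ = 0.5:
  ψ₁ = 0.500: g = -0.2027, g' = -1.296 → ψ₁ = 0.344
Converged at ψ₁ = 0.344.
Drum-1 compositions:
  chloroform: x = 0.207, y = 0.778
  n-nonane: x = 0.793, y = 0.222
Drum-2 feed = drum-1 liquid: z₂ = (0.2075, 0.7925).
Drum 2:
Binary case is linear: z₁(K₁−1)(1+ψ₂(K₂−1)) + z₂(K₂−1)(1+ψ₂(K₁−1)) = 0
⇒ ψ₂ = [z₁(K₁−1)+z₂(K₂−1)] / [−(K₁−1)(K₂−1)] = 1.5463/2.4824 = 0.623
  chloroform: x = 0.033, y = 0.313
  n-nonane: x = 0.967, y = 0.687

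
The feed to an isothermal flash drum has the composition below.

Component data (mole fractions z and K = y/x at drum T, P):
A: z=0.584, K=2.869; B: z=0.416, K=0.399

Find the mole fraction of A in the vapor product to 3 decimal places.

Material balance + equilibrium reduce to Σ zᵢ(Kᵢ−1)/(1+ψ(Kᵢ−1)) = 0.
g(0) = ΣzᵢKᵢ − 1 = 0.841 and g(1) = 1 − Σzᵢ/Kᵢ = -0.246, so a root lies in (0, 1).
Binary case is linear: z₁(K₁−1)(1+ψ(K₂−1)) + z₂(K₂−1)(1+ψ(K₁−1)) = 0
⇒ ψ = [z₁(K₁−1)+z₂(K₂−1)] / [−(K₁−1)(K₂−1)] = 0.8415/1.1233 = 0.749
Compositions from xᵢ = zᵢ/(1+ψ(Kᵢ−1)), yᵢ = Kᵢxᵢ:
  A: x = 0.243, y = 0.698
  B: x = 0.757, y = 0.302

y_A = 0.698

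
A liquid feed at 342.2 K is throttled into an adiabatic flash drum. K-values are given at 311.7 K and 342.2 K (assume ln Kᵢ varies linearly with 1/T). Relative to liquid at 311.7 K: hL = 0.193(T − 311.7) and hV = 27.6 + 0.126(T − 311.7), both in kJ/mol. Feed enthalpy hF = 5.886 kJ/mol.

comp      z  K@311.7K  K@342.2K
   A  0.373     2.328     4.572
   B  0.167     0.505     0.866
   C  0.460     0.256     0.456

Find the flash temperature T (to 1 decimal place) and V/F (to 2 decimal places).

T = 316.3 K, V/F = 0.18

Adiabatic flash: solve Rachford–Rice at each trial T, then check hF = ψ·hV(T) + (1−ψ)·hL(T).
  T = 311.7 K: K = (2.328, 0.505, 0.256), RR gives ψ = 0.077, H_out = 2.138 kJ/mol
  T = 342.2 K: K = (4.572, 0.866, 0.456), RR gives ψ = 0.636, H_out = 22.145 kJ/mol
  T = 326.9 K: K = (3.311, 0.669, 0.346), RR gives ψ = 0.375, H_out = 12.903 kJ/mol
  T = 319.3 K: K = (2.788, 0.583, 0.299), RR gives ψ = 0.241, H_out = 8.009 kJ/mol
  T = 315.5 K: K = (2.550, 0.543, 0.277), RR gives ψ = 0.165, H_out = 5.251 kJ/mol
  T = 317.4 K: K = (2.667, 0.563, 0.288), RR gives ψ = 0.204, H_out = 6.666 kJ/mol
  T = 316.4 K: K = (2.605, 0.552, 0.282), RR gives ψ = 0.184, H_out = 5.931 kJ/mol
Linear interpolation between T = 315.5 (H_out = 5.251) and T = 316.4 (H_out = 5.931) on hF = 5.886 gives T ≈ 316.3 K, at which ψ = 0.18.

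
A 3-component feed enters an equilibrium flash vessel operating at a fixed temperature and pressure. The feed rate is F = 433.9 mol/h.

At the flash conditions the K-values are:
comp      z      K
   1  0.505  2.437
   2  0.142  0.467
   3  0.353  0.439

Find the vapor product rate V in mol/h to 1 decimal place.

Newton–Raphson from ψ = 0.37:
  ψ = 0.370: g = 0.1296, g' = -0.684 → ψ = 0.559
  ψ = 0.559: g = 0.0058, g' = -0.638 → ψ = 0.569
Converged at ψ = 0.569.
Then V = ψ·F = 0.5686·433.9 = 246.7 mol/h and L = F − V = 187.2 mol/h.

V = 246.7 mol/h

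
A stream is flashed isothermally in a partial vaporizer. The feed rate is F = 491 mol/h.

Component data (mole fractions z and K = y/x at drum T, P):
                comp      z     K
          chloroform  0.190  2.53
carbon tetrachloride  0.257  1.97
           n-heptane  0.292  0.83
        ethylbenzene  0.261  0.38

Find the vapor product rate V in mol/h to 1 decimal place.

V = 290.7 mol/h

Let β = V/F and solve Σ zᵢ(Kᵢ−1)/(1+β(Kᵢ−1)) = 0.
Check two-phase: ΣzᵢKᵢ = 1.329 > 1 and Σzᵢ/Kᵢ = 1.244 > 1, so g(0) = 0.329 > 0 and g(1) = -0.244 < 0.
Newton iteration, β⁰ = 0.5:
  β = 0.500: g = 0.0438, g' = -0.473 → β = 0.593
  β = 0.593: g = -0.0002, g' = -0.481 → β = 0.592
Converged at β = 0.592.
Then V = β·F = 0.5921·491 = 290.7 mol/h and L = F − V = 200.3 mol/h.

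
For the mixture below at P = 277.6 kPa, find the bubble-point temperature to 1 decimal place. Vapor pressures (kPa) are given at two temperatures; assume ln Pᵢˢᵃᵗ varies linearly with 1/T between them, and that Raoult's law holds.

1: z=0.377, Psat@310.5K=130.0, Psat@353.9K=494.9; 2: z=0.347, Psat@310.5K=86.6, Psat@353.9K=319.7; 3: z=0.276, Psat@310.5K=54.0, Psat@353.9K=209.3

Bubble-point temperature: ΣzᵢPᵢˢᵃᵗ(T) = P. Interpolate ln Pᵢˢᵃᵗ = aᵢ + bᵢ/T.
  T = 310.5 K: ΣzᵢPᵢˢᵃᵗ = 93.96 kPa
  T = 353.9 K: ΣzᵢPᵢˢᵃᵗ = 355.28 kPa
  T = 332.2 K: ΣzᵢPᵢˢᵃᵗ = 190.82 kPa
  T = 343.0 K: ΣzᵢPᵢˢᵃᵗ = 262.57 kPa
  T = 348.4 K: ΣzᵢPᵢˢᵃᵗ = 305.72 kPa
  T = 345.7 K: ΣzᵢPᵢˢᵃᵗ = 283.49 kPa
  T = 344.4 K: ΣzᵢPᵢˢᵃᵗ = 273.26 kPa
Interpolating between 344.4 K and 345.7 K gives T ≈ 345.0 K.

T = 345.0 K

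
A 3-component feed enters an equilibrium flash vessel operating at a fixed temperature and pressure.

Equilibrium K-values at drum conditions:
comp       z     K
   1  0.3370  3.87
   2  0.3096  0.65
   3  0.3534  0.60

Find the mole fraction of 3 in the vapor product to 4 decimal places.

Iterate (Newton) starting at ψ = 0.66:
  ψ = 0.6600: g = 0.00121, g' = -0.4999 → ψ = 0.6624
Converged at ψ = 0.6624.
Compositions from xᵢ = zᵢ/(1+ψ(Kᵢ−1)), yᵢ = Kᵢxᵢ:
  1: x = 0.1162, y = 0.4495
  2: x = 0.4030, y = 0.2620
  3: x = 0.4808, y = 0.2885

y_3 = 0.2885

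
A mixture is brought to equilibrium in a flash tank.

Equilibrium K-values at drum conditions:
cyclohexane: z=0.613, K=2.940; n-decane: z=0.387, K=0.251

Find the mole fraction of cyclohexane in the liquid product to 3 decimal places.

x_cyclohexane = 0.279

Newton iteration, β⁰ = 0.5:
  β = 0.500: g = 0.1403, g' = -1.149 → β = 0.622
  β = 0.622: g = -0.0038, g' = -1.235 → β = 0.619
Converged at β = 0.619.
Compositions from xᵢ = zᵢ/(1+β(Kᵢ−1)), yᵢ = Kᵢxᵢ:
  cyclohexane: x = 0.279, y = 0.819
  n-decane: x = 0.721, y = 0.181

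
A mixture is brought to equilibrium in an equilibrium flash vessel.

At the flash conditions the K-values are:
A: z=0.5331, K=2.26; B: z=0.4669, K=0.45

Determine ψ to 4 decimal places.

ψ = 0.5987

Iterate (Newton) starting at ψ = 0.64:
  ψ = 0.6400: g = -0.02444, g' = -0.5957 → ψ = 0.5990
  ψ = 0.5990: g = -0.00015, g' = -0.5890 → ψ = 0.5987
Converged at ψ = 0.5987.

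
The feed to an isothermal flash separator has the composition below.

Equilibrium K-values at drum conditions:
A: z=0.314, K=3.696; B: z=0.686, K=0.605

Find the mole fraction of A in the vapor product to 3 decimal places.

Newton iteration, V/F⁰ = 0.5:
  V/F = 0.500: g = 0.0229, g' = -0.580 → V/F = 0.539
  V/F = 0.539: g = 0.0006, g' = -0.552 → V/F = 0.540
Converged at V/F = 0.540.
Compositions from xᵢ = zᵢ/(1+V/F(Kᵢ−1)), yᵢ = Kᵢxᵢ:
  A: x = 0.128, y = 0.472
  B: x = 0.872, y = 0.528

y_A = 0.472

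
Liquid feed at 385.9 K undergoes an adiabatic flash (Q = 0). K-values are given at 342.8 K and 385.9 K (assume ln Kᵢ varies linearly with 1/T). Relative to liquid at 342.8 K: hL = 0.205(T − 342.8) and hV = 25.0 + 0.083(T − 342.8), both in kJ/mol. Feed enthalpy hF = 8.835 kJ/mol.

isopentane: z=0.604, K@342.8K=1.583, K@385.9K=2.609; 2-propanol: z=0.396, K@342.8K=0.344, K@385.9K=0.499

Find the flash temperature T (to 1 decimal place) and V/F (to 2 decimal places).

T = 346.2 K, V/F = 0.33

Adiabatic flash: solve Rachford–Rice at each trial T, then check hF = ψ·hV(T) + (1−ψ)·hL(T).
  T = 342.8 K: K = (1.583, 0.344), RR gives ψ = 0.241, H_out = 6.037 kJ/mol
  T = 385.9 K: K = (2.609, 0.499), RR gives ψ = 0.959, H_out = 27.777 kJ/mol
  T = 364.4 K: K = (2.064, 0.419), RR gives ψ = 0.667, H_out = 19.355 kJ/mol
  T = 353.6 K: K = (1.815, 0.381), RR gives ψ = 0.489, H_out = 13.806 kJ/mol
  T = 348.2 K: K = (1.697, 0.362), RR gives ψ = 0.379, H_out = 10.325 kJ/mol
  T = 345.5 K: K = (1.639, 0.353), RR gives ψ = 0.314, H_out = 8.306 kJ/mol
  T = 346.9 K: K = (1.669, 0.358), RR gives ψ = 0.349, H_out = 9.380 kJ/mol
Linear interpolation between T = 345.5 (H_out = 8.306) and T = 346.9 (H_out = 9.380) on hF = 8.835 gives T ≈ 346.2 K, at which ψ = 0.33.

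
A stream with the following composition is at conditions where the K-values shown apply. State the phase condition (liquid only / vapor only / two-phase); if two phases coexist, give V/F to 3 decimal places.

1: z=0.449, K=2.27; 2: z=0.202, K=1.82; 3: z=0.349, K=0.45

two-phase, V/F = 0.869

ΣzᵢKᵢ = 1.544; Σzᵢ/Kᵢ = 1.084.
Both exceed 1, so a two-phase solution exists.
Rachford–Rice: g(ψ) = Σ zᵢ(Kᵢ−1)/(1+ψ(Kᵢ−1)) = 0.
Iterate (Newton) starting at ψ = 0.5:
  ψ = 0.500: g = 0.2015, g' = -0.540 → ψ = 0.873
  ψ = 0.873: g = -0.0023, g' = -0.600 → ψ = 0.869
Converged at ψ = 0.869.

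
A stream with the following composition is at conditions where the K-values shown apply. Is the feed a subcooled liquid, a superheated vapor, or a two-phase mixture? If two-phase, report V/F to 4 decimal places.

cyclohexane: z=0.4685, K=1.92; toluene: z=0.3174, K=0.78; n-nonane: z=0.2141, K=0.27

ΣzᵢKᵢ = 1.2049; Σzᵢ/Kᵢ = 1.4439.
Both exceed 1, so a two-phase solution exists.
Material balance + equilibrium reduce to Σ zᵢ(Kᵢ−1)/(1+ψ(Kᵢ−1)) = 0.
Iterate (Newton) starting at ψ = 0.48:
  ψ = 0.4800: g = -0.01968, g' = -0.4804 → ψ = 0.4390
  ψ = 0.4390: g = -0.00029, g' = -0.4671 → ψ = 0.4384
Converged at ψ = 0.4384.

two-phase, V/F = 0.4384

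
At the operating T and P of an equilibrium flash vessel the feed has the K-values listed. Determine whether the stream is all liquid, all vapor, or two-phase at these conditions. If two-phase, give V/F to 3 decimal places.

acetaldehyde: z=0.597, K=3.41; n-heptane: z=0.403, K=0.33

ΣzᵢKᵢ = 2.169; Σzᵢ/Kᵢ = 1.396.
Both exceed 1, so a two-phase solution exists.
Let ψ = V/F and solve Σ zᵢ(Kᵢ−1)/(1+ψ(Kᵢ−1)) = 0.
Binary case is linear: z₁(K₁−1)(1+ψ(K₂−1)) + z₂(K₂−1)(1+ψ(K₁−1)) = 0
⇒ ψ = [z₁(K₁−1)+z₂(K₂−1)] / [−(K₁−1)(K₂−1)] = 1.1688/1.6147 = 0.724

two-phase, V/F = 0.724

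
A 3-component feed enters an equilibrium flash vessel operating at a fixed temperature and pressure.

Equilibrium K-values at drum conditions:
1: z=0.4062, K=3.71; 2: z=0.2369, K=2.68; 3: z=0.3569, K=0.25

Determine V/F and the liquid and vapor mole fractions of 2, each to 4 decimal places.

V/F = 0.6995, x_2 = 0.1089, y_2 = 0.2919

Rachford–Rice: g(V/F) = Σ zᵢ(Kᵢ−1)/(1+V/F(Kᵢ−1)) = 0.
Feasibility: ΣzᵢKᵢ = 2.2311, Σzᵢ/Kᵢ = 1.6255 — both > 1, two phases present.
Iterate (Newton) starting at V/F = 0.36:
  V/F = 0.3600: g = 0.43852, g' = -1.4007 → V/F = 0.6731
  V/F = 0.6731: g = 0.03603, g' = -1.3400 → V/F = 0.7000
  V/F = 0.7000: g = -0.00060, g' = -1.3864 → V/F = 0.6995
Converged at V/F = 0.6995.
Compositions from xᵢ = zᵢ/(1+V/F(Kᵢ−1)), yᵢ = Kᵢxᵢ:
  1: x = 0.1403, y = 0.5204
  2: x = 0.1089, y = 0.2919
  3: x = 0.7508, y = 0.1877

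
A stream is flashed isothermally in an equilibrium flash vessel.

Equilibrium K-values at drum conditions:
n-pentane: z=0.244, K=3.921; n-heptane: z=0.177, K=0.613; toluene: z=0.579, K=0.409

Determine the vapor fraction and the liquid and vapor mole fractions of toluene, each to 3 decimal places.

ψ = 0.189, x_toluene = 0.652, y_toluene = 0.267

Let ψ = V/F and solve Σ zᵢ(Kᵢ−1)/(1+ψ(Kᵢ−1)) = 0.
Feasibility: ΣzᵢKᵢ = 1.302, Σzᵢ/Kᵢ = 1.767 — both > 1, two phases present.
Newton–Raphson from ψ = 0.5:
  ψ = 0.500: g = -0.2810, g' = -0.792 → ψ = 0.145
  ψ = 0.145: g = 0.0535, g' = -1.298 → ψ = 0.186
  ψ = 0.186: g = 0.0030, g' = -1.159 → ψ = 0.189
Converged at ψ = 0.189.
Compositions from xᵢ = zᵢ/(1+ψ(Kᵢ−1)), yᵢ = Kᵢxᵢ:
  n-pentane: x = 0.157, y = 0.616
  n-heptane: x = 0.191, y = 0.117
  toluene: x = 0.652, y = 0.267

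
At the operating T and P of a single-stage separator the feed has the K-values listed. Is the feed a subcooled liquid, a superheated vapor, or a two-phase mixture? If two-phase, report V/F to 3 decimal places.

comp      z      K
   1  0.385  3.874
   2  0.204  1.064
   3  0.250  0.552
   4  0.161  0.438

two-phase, V/F = 0.815

ΣzᵢKᵢ = 1.917; Σzᵢ/Kᵢ = 1.112.
Both exceed 1, so a two-phase solution exists.
Let ψ = V/F and solve Σ zᵢ(Kᵢ−1)/(1+ψ(Kᵢ−1)) = 0.
Newton iteration, ψ⁰ = 0.51:
  ψ = 0.510: g = 0.1894, g' = -0.708 → ψ = 0.777
  ψ = 0.777: g = 0.0220, g' = -0.583 → ψ = 0.815
Converged at ψ = 0.815.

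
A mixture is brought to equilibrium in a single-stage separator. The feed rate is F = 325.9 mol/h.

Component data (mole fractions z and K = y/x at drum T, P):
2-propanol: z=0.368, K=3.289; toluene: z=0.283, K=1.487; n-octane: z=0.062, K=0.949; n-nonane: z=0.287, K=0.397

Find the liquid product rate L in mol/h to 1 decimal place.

L = 37.3 mol/h

Newton–Raphson from β = 0.5:
  β = 0.500: g = 0.2526, g' = -0.677 → β = 0.873
  β = 0.873: g = 0.0087, g' = -0.713 → β = 0.885
Converged at β = 0.885.
Then V = β·F = 0.8854·325.9 = 288.6 mol/h and L = F − V = 37.3 mol/h.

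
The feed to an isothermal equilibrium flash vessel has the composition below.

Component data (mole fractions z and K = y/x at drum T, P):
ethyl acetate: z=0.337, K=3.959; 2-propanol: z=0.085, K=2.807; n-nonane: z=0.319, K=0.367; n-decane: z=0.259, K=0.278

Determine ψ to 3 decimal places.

ψ = 0.410

Rachford–Rice: g(ψ) = Σ zᵢ(Kᵢ−1)/(1+ψ(Kᵢ−1)) = 0.
Check two-phase: ΣzᵢKᵢ = 1.762 > 1 and Σzᵢ/Kᵢ = 1.916 > 1, so g(0) = 0.762 > 0 and g(1) = -0.916 < 0.
Newton–Raphson from ψ = 0.5:
  ψ = 0.500: g = -0.1052, g' = -1.161 → ψ = 0.409
  ψ = 0.409: g = 0.0012, g' = -1.200 → ψ = 0.410
Converged at ψ = 0.410.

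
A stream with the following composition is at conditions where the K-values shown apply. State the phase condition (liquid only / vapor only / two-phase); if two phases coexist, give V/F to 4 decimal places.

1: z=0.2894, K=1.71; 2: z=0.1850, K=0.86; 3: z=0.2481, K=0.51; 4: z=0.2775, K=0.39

ΣzᵢKᵢ = 0.8887; Σzᵢ/Kᵢ = 1.5824.
Since ΣzᵢKᵢ < 1 the mixture is below its bubble point — single liquid phase.

liquid only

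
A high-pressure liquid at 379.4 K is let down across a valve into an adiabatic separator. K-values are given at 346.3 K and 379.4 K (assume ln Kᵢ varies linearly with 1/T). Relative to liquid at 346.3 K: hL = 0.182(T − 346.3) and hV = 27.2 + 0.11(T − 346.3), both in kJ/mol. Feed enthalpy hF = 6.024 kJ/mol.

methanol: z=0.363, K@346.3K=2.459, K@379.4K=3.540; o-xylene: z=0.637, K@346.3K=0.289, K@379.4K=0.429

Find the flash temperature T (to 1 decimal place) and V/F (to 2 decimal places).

T = 355.0 K, V/F = 0.17

Adiabatic flash: solve Rachford–Rice at each trial T, then check hF = ψ·hV(T) + (1−ψ)·hL(T).
  T = 346.3 K: K = (2.459, 0.289), RR gives ψ = 0.074, H_out = 2.011 kJ/mol
  T = 379.4 K: K = (3.540, 0.429), RR gives ψ = 0.385, H_out = 15.577 kJ/mol
  T = 362.9 K: K = (2.977, 0.356), RR gives ψ = 0.241, H_out = 9.288 kJ/mol
  T = 354.6 K: K = (2.712, 0.321), RR gives ψ = 0.163, H_out = 5.838 kJ/mol
  T = 358.8 K: K = (2.844, 0.338), RR gives ψ = 0.203, H_out = 7.620 kJ/mol
  T = 356.7 K: K = (2.777, 0.330), RR gives ψ = 0.183, H_out = 6.740 kJ/mol
Linear interpolation between T = 354.6 (H_out = 5.838) and T = 356.7 (H_out = 6.740) on hF = 6.024 gives T ≈ 355.0 K, at which ψ = 0.17.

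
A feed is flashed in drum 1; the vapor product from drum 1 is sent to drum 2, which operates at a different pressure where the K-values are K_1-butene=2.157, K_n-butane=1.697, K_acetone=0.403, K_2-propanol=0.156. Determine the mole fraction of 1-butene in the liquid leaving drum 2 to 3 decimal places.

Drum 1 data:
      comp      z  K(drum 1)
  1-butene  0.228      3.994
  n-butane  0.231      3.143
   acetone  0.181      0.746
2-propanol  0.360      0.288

x_1-butene (drum 2) = 0.209

Drum 1:
Let ψ₁ = V/F and solve Σ zᵢ(Kᵢ−1)/(1+ψ₁(Kᵢ−1)) = 0.
Check two-phase: ΣzᵢKᵢ = 1.875 > 1 and Σzᵢ/Kᵢ = 1.623 > 1, so g(0) = 0.875 > 0 and g(1) = -0.623 < 0.
Newton iteration, ψ₁⁰ = 0.5:
  ψ₁ = 0.500: g = 0.0617, g' = -1.030 → ψ₁ = 0.560
Converged at ψ₁ = 0.560.
Drum-1 compositions:
  1-butene: x = 0.085, y = 0.340
  n-butane: x = 0.105, y = 0.330
  acetone: x = 0.211, y = 0.157
  2-propanol: x = 0.599, y = 0.172
Drum-2 feed = drum-1 vapor: z₂ = (0.3402, 0.3300, 0.1574, 0.1725).
Drum 2:
Let ψ₂ = V/F and solve Σ zᵢ(Kᵢ−1)/(1+ψ₂(Kᵢ−1)) = 0.
g(0) = ΣzᵢKᵢ − 1 = 0.384 and g(1) = 1 − Σzᵢ/Kᵢ = -0.848, so a root lies in (0, 1).
Newton–Raphson from ψ₂ = 0.49:
  ψ₂ = 0.490: g = 0.0415, g' = -0.744 → ψ₂ = 0.546
  ψ₂ = 0.546: g = -0.0015, g' = -0.801 → ψ₂ = 0.544
Converged at ψ₂ = 0.544.
  1-butene: x = 0.209, y = 0.450
  n-butane: x = 0.239, y = 0.406
  acetone: x = 0.233, y = 0.094
  2-propanol: x = 0.319, y = 0.050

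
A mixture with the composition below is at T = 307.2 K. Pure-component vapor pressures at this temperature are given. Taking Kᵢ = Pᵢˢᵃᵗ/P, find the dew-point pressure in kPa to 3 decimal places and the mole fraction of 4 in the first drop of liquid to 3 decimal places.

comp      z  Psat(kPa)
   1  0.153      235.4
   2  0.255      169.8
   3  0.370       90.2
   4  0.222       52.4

At the dew point ψ → 1, so Σzᵢ/Kᵢ = 1 with Kᵢ = Pᵢˢᵃᵗ/P ⇒ 1/P = Σzᵢ/Pᵢˢᵃᵗ.
1/P = 0.153/235.4 + 0.255/169.8 + 0.370/90.2 + 0.222/52.4 = 0.010490 ⇒ P = 95.326 kPa
xᵢ = zᵢP/Pᵢˢᵃᵗ ⇒ x_4 = 0.222·95.326/52.4 = 0.404

Pdew = 95.326 kPa, x_4 = 0.404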